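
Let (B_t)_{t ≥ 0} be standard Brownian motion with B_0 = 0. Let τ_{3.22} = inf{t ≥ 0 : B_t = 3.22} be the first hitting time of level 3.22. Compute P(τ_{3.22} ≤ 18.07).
P(τ_{3.22} ≤ 18.07) = 2(1 − Φ(3.22/√18.07)) = 2(1 − Φ(0.7575)) ≈ 0.4488

By the reflection principle for standard BM, P(τ_b ≤ t) = 2 · P(B_t ≥ b). Since B_t ~ N(0, t), P(B_t ≥ 3.22) = 1 − Φ(3.22/√t) = 1 − Φ(3.22/√18.07) = 1 − Φ(0.7575) ≈ 0.22438. Doubling: P(τ_{3.22} ≤ 18.07) ≈ 2 · 0.22438 = 0.44876 ≈ 0.4488.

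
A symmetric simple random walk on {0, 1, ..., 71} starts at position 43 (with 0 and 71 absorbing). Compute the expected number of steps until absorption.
E[τ | X_0 = 43] = 1204

Let v_k = E[τ | X_0 = k]. Boundary: v_0 = v_71 = 0. Recurrence: v_k = 1 + (v_{k-1} + v_{k+1})/2 for 1 ≤ k ≤ 70. The particular solution to v_k − (v_{k-1} + v_{k+1})/2 = 1 is v_k = −k^2. Adding homogeneous solution A + B k and matching boundaries gives v_k = k (71 − k). Substituting k = 43: v_43 = 43 · 28 = 1204.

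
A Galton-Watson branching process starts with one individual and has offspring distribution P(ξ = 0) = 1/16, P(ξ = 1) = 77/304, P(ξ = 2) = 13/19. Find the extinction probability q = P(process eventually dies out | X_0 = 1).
q = 19/208

The pgf is f(s) = 1/16 + 77/304·s + 13/19·s². The extinction probability q is the smallest fixed point of f in [0, 1]. Setting s = f(s):
  13/19·s² + (77/304 − 1)·s + 1/16 = 0
  13/19·s² − (1/16 + 13/19)·s + 1/16 = 0
which factors as (s − 1)·(13/19·s − 1/16) = 0, giving roots s = 1 and s = (1/16)/(13/19) = 19/208.
Mean offspring μ = 77/304 + 2·13/19 = 493/304 > 1 (supercritical), so q < 1. The extinction probability is the smaller root: q = (1/16)/(13/19) = 19/208.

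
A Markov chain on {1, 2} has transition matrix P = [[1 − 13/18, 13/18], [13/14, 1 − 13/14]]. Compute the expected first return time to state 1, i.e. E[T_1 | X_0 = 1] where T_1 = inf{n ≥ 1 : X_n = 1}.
E[T_1 | X_0 = 1] = 1/π_1 = 16/9

For an irreducible recurrent Markov chain with stationary distribution π, E[T_i | X_0 = i] = 1/π_i (Kac's formula). Here π_1 = (13/14)/(13/18 + 13/14) = (13/14)/(104/63) = 9/16, so E[T_1 | X_0 = 1] = 1/π_1 = (13/18 + 13/14)/(13/14) = (104/63)/(13/14) = 16/9.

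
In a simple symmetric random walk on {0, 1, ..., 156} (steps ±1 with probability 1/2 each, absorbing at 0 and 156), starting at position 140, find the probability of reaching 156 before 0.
P(hit 156 before 0) = 140/156 = 35/39

Let u_k = P(hit 156 before 0 | start at k). Then u_0 = 0, u_156 = 1, and u_k = u_{k-1}/2 + u_{k+1}/2 for 1 ≤ k ≤ 155. This harmonic recurrence is solved by u_k = k/156, giving u_140 = 140/156 = 35/39.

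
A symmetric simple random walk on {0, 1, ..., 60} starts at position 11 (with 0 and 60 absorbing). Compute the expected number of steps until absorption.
E[τ | X_0 = 11] = 539

Let v_k = E[τ | X_0 = k]. Boundary: v_0 = v_60 = 0. Recurrence: v_k = 1 + (v_{k-1} + v_{k+1})/2 for 1 ≤ k ≤ 59. The particular solution to v_k − (v_{k-1} + v_{k+1})/2 = 1 is v_k = −k^2. Adding homogeneous solution A + B k and matching boundaries gives v_k = k (60 − k). Substituting k = 11: v_11 = 11 · 49 = 539.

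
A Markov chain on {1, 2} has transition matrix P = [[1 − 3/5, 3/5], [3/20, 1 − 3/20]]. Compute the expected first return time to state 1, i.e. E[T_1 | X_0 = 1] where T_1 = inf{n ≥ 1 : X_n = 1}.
E[T_1 | X_0 = 1] = 1/π_1 = 5

For an irreducible recurrent Markov chain with stationary distribution π, E[T_i | X_0 = i] = 1/π_i (Kac's formula). Here π_1 = (3/20)/(3/5 + 3/20) = (3/20)/(3/4) = 1/5, so E[T_1 | X_0 = 1] = 1/π_1 = (3/5 + 3/20)/(3/20) = (3/4)/(3/20) = 5.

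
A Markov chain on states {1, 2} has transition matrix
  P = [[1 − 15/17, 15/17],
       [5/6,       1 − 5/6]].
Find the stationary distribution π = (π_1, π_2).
π_1 = 17/35, π_2 = 18/35

Solve πP = π with π_1 + π_2 = 1. From πP = π: π_1 · (1 − 15/17) + π_2 · 5/6 = π_1 ⇒ π_2 · 5/6 = π_1 · 15/17 ⇒ π_2/π_1 = (15/17)/(5/6) = 18/17. Together with π_1 + π_2 = 1:
  π_1 = (5/6)/(15/17 + 5/6) = (5/6)/(175/102) = 17/35,
  π_2 = (15/17)/(15/17 + 5/6) = (15/17)/(175/102) = 18/35.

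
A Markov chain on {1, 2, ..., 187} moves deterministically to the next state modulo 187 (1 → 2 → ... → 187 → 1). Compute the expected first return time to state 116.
E[T_116 | X_0 = 116] = 187

The chain cycles deterministically, so starting at state 116 it returns in exactly 187 steps. Equivalently, the stationary distribution is uniform π_j = 1/187 for every state j, so by Kac's formula E[T_116] = 1/π_116 = 187.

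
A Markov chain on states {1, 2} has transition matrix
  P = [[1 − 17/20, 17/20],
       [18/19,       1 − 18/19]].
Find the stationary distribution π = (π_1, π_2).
π_1 = 360/683, π_2 = 323/683

Solve πP = π with π_1 + π_2 = 1. From πP = π: π_1 · (1 − 17/20) + π_2 · 18/19 = π_1 ⇒ π_2 · 18/19 = π_1 · 17/20 ⇒ π_2/π_1 = (17/20)/(18/19) = 323/360. Together with π_1 + π_2 = 1:
  π_1 = (18/19)/(17/20 + 18/19) = (18/19)/(683/380) = 360/683,
  π_2 = (17/20)/(17/20 + 18/19) = (17/20)/(683/380) = 323/683.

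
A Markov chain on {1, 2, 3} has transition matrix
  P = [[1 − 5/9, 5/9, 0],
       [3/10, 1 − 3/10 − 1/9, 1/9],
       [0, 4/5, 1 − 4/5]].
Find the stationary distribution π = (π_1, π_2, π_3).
π = (486/1511, 900/1511, 125/1511)

This is a birth-death chain on three states, which satisfies detailed balance: π_1 · P_{12} = π_2 · P_{21} and π_2 · P_{23} = π_3 · P_{32}.
From π_1 · 5/9 = π_2 · 3/10: π_2/π_1 = (5/9)/(3/10) = 50/27.
From π_2 · 1/9 = π_3 · 4/5: π_3/π_2 = (1/9)/(4/5) = 5/36.
Take π_1 proportional to 1; then unnormalized π = (1, 50/27, 125/486). Normalize by dividing by the sum 1511/486:
  π = (486/1511, 900/1511, 125/1511).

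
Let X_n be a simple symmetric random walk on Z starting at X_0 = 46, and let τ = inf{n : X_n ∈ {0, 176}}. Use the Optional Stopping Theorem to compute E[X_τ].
E[X_τ] = 46

X_n is a martingale and τ is a bounded-mean stopping time (indeed τ is finite a.s. with bounded expectation since the walk is in a bounded region). By the OST, E[X_τ] = E[X_0] = 46. Equivalently: E[X_τ] = 176 · P(hit 176 first) + 0 · P(hit 0 first) = 176 · (46/176) = 46.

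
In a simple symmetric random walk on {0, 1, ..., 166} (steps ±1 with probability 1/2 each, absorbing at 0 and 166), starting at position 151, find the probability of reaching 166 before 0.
P(hit 166 before 0) = 151/166

Let u_k = P(hit 166 before 0 | start at k). Then u_0 = 0, u_166 = 1, and u_k = u_{k-1}/2 + u_{k+1}/2 for 1 ≤ k ≤ 165. This harmonic recurrence is solved by u_k = k/166, giving u_151 = 151/166.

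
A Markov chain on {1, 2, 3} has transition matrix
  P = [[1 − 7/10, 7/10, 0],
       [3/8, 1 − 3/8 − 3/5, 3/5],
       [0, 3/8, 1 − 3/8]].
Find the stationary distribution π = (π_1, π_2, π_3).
π = (75/439, 140/439, 224/439)

This is a birth-death chain on three states, which satisfies detailed balance: π_1 · P_{12} = π_2 · P_{21} and π_2 · P_{23} = π_3 · P_{32}.
From π_1 · 7/10 = π_2 · 3/8: π_2/π_1 = (7/10)/(3/8) = 28/15.
From π_2 · 3/5 = π_3 · 3/8: π_3/π_2 = (3/5)/(3/8) = 8/5.
Take π_1 proportional to 1; then unnormalized π = (1, 28/15, 224/75). Normalize by dividing by the sum 439/75:
  π = (75/439, 140/439, 224/439).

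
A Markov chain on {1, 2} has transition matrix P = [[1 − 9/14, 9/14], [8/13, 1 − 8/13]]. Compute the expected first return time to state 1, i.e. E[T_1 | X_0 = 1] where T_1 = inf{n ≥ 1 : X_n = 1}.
E[T_1 | X_0 = 1] = 1/π_1 = 229/112

For an irreducible recurrent Markov chain with stationary distribution π, E[T_i | X_0 = i] = 1/π_i (Kac's formula). Here π_1 = (8/13)/(9/14 + 8/13) = (8/13)/(229/182) = 112/229, so E[T_1 | X_0 = 1] = 1/π_1 = (9/14 + 8/13)/(8/13) = (229/182)/(8/13) = 229/112.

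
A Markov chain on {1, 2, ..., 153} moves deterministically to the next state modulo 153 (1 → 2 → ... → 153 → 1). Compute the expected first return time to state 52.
E[T_52 | X_0 = 52] = 153

The chain cycles deterministically, so starting at state 52 it returns in exactly 153 steps. Equivalently, the stationary distribution is uniform π_j = 1/153 for every state j, so by Kac's formula E[T_52] = 1/π_52 = 153.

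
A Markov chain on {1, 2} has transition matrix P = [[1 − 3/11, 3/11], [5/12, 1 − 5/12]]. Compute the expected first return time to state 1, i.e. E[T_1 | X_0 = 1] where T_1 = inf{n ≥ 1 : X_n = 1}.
E[T_1 | X_0 = 1] = 1/π_1 = 91/55

For an irreducible recurrent Markov chain with stationary distribution π, E[T_i | X_0 = i] = 1/π_i (Kac's formula). Here π_1 = (5/12)/(3/11 + 5/12) = (5/12)/(91/132) = 55/91, so E[T_1 | X_0 = 1] = 1/π_1 = (3/11 + 5/12)/(5/12) = (91/132)/(5/12) = 91/55.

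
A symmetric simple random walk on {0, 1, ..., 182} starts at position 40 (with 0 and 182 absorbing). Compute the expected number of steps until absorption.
E[τ | X_0 = 40] = 5680

Let v_k = E[τ | X_0 = k]. Boundary: v_0 = v_182 = 0. Recurrence: v_k = 1 + (v_{k-1} + v_{k+1})/2 for 1 ≤ k ≤ 181. The particular solution to v_k − (v_{k-1} + v_{k+1})/2 = 1 is v_k = −k^2. Adding homogeneous solution A + B k and matching boundaries gives v_k = k (182 − k). Substituting k = 40: v_40 = 40 · 142 = 5680.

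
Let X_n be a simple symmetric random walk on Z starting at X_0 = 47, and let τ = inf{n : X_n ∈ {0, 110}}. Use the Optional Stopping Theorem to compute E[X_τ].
E[X_τ] = 47

X_n is a martingale and τ is a bounded-mean stopping time (indeed τ is finite a.s. with bounded expectation since the walk is in a bounded region). By the OST, E[X_τ] = E[X_0] = 47. Equivalently: E[X_τ] = 110 · P(hit 110 first) + 0 · P(hit 0 first) = 110 · (47/110) = 47.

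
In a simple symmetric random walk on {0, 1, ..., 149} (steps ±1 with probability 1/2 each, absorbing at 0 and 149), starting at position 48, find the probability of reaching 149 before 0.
P(hit 149 before 0) = 48/149

Let u_k = P(hit 149 before 0 | start at k). Then u_0 = 0, u_149 = 1, and u_k = u_{k-1}/2 + u_{k+1}/2 for 1 ≤ k ≤ 148. This harmonic recurrence is solved by u_k = k/149, giving u_48 = 48/149.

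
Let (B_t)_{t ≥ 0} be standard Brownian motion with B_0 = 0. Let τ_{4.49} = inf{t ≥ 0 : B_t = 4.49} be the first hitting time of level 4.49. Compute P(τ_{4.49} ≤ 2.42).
P(τ_{4.49} ≤ 2.42) = 2(1 − Φ(4.49/√2.42)) = 2(1 − Φ(2.8863)) ≈ 0.0039

By the reflection principle for standard BM, P(τ_b ≤ t) = 2 · P(B_t ≥ b). Since B_t ~ N(0, t), P(B_t ≥ 4.49) = 1 − Φ(4.49/√t) = 1 − Φ(4.49/√2.42) = 1 − Φ(2.8863) ≈ 0.00195. Doubling: P(τ_{4.49} ≤ 2.42) ≈ 2 · 0.00195 = 0.00390 ≈ 0.0039.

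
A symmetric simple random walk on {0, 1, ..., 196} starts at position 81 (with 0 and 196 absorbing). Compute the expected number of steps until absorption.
E[τ | X_0 = 81] = 9315

Let v_k = E[τ | X_0 = k]. Boundary: v_0 = v_196 = 0. Recurrence: v_k = 1 + (v_{k-1} + v_{k+1})/2 for 1 ≤ k ≤ 195. The particular solution to v_k − (v_{k-1} + v_{k+1})/2 = 1 is v_k = −k^2. Adding homogeneous solution A + B k and matching boundaries gives v_k = k (196 − k). Substituting k = 81: v_81 = 81 · 115 = 9315.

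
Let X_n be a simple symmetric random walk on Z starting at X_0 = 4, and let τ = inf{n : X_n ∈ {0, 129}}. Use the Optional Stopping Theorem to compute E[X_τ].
E[X_τ] = 4

X_n is a martingale and τ is a bounded-mean stopping time (indeed τ is finite a.s. with bounded expectation since the walk is in a bounded region). By the OST, E[X_τ] = E[X_0] = 4. Equivalently: E[X_τ] = 129 · P(hit 129 first) + 0 · P(hit 0 first) = 129 · (4/129) = 4.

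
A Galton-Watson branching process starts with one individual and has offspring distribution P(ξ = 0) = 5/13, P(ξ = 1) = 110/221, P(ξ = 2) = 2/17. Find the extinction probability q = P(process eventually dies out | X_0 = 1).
q = 1

Mean offspring μ = 0·5/13 + 1·110/221 + 2·2/17 = 162/221 ≤ 1. For μ ≤ 1 with offspring not concentrated at 1, the Galton-Watson process goes extinct almost surely, so q = 1.
(Algebraic check: The pgf is f(s) = 5/13 + 110/221·s + 2/17·s². The extinction probability q is the smallest fixed point of f in [0, 1]. Setting s = f(s):
  2/17·s² + (110/221 − 1)·s + 5/13 = 0
  2/17·s² − (5/13 + 2/17)·s + 5/13 = 0
which factors as (s − 1)·(2/17·s − 5/13) = 0, giving roots s = 1 and s = (5/13)/(2/17) = 85/26. Since 85/26 ≥ 1, the smallest root in [0, 1] is s = 1.)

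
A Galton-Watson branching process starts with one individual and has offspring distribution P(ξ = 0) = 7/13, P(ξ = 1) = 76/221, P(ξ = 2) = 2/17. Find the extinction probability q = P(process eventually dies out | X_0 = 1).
q = 1

Mean offspring μ = 0·7/13 + 1·76/221 + 2·2/17 = 128/221 ≤ 1. For μ ≤ 1 with offspring not concentrated at 1, the Galton-Watson process goes extinct almost surely, so q = 1.
(Algebraic check: The pgf is f(s) = 7/13 + 76/221·s + 2/17·s². The extinction probability q is the smallest fixed point of f in [0, 1]. Setting s = f(s):
  2/17·s² + (76/221 − 1)·s + 7/13 = 0
  2/17·s² − (7/13 + 2/17)·s + 7/13 = 0
which factors as (s − 1)·(2/17·s − 7/13) = 0, giving roots s = 1 and s = (7/13)/(2/17) = 119/26. Since 119/26 ≥ 1, the smallest root in [0, 1] is s = 1.)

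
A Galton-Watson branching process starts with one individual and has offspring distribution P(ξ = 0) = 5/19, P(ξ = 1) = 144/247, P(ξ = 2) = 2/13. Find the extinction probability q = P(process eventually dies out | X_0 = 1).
q = 1

Mean offspring μ = 0·5/19 + 1·144/247 + 2·2/13 = 220/247 ≤ 1. For μ ≤ 1 with offspring not concentrated at 1, the Galton-Watson process goes extinct almost surely, so q = 1.
(Algebraic check: The pgf is f(s) = 5/19 + 144/247·s + 2/13·s². The extinction probability q is the smallest fixed point of f in [0, 1]. Setting s = f(s):
  2/13·s² + (144/247 − 1)·s + 5/19 = 0
  2/13·s² − (5/19 + 2/13)·s + 5/19 = 0
which factors as (s − 1)·(2/13·s − 5/19) = 0, giving roots s = 1 and s = (5/19)/(2/13) = 65/38. Since 65/38 ≥ 1, the smallest root in [0, 1] is s = 1.)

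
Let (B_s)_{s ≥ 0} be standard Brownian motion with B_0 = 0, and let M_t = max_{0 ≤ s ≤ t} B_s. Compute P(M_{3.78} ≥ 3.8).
P(M_{3.78} ≥ 3.8) = 2·P(B_{3.78} ≥ 3.8) = 2(1 − Φ(3.8/√3.78)) ≈ 0.0506

By the reflection principle for Brownian motion, P(M_t ≥ a) = 2 · P(B_t ≥ a) for a ≥ 0. Since B_t ~ N(0, t), P(B_t ≥ 3.8) = 1 − Φ(3.8/√t) = 1 − Φ(3.8/√3.78) = 1 − Φ(1.9545). So
  P(M_{3.78} ≥ 3.8) = 2(1 − Φ(1.9545)) ≈ 0.0506.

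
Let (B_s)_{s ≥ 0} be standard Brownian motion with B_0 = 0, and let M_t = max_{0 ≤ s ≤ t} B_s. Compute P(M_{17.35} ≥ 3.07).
P(M_{17.35} ≥ 3.07) = 2·P(B_{17.35} ≥ 3.07) = 2(1 − Φ(3.07/√17.35)) ≈ 0.4611

By the reflection principle for Brownian motion, P(M_t ≥ a) = 2 · P(B_t ≥ a) for a ≥ 0. Since B_t ~ N(0, t), P(B_t ≥ 3.07) = 1 − Φ(3.07/√t) = 1 − Φ(3.07/√17.35) = 1 − Φ(0.7370). So
  P(M_{17.35} ≥ 3.07) = 2(1 − Φ(0.7370)) ≈ 0.4611.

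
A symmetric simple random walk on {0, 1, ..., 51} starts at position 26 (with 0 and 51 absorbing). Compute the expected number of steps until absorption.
E[τ | X_0 = 26] = 650

Let v_k = E[τ | X_0 = k]. Boundary: v_0 = v_51 = 0. Recurrence: v_k = 1 + (v_{k-1} + v_{k+1})/2 for 1 ≤ k ≤ 50. The particular solution to v_k − (v_{k-1} + v_{k+1})/2 = 1 is v_k = −k^2. Adding homogeneous solution A + B k and matching boundaries gives v_k = k (51 − k). Substituting k = 26: v_26 = 26 · 25 = 650.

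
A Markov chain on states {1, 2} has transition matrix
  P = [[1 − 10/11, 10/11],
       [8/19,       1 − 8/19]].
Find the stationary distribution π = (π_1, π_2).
π_1 = 44/139, π_2 = 95/139

Solve πP = π with π_1 + π_2 = 1. From πP = π: π_1 · (1 − 10/11) + π_2 · 8/19 = π_1 ⇒ π_2 · 8/19 = π_1 · 10/11 ⇒ π_2/π_1 = (10/11)/(8/19) = 95/44. Together with π_1 + π_2 = 1:
  π_1 = (8/19)/(10/11 + 8/19) = (8/19)/(278/209) = 44/139,
  π_2 = (10/11)/(10/11 + 8/19) = (10/11)/(278/209) = 95/139.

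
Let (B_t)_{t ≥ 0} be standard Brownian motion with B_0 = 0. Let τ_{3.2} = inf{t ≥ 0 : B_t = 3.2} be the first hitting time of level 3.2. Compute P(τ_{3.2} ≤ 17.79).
P(τ_{3.2} ≤ 17.79) = 2(1 − Φ(3.2/√17.79)) = 2(1 − Φ(0.7587)) ≈ 0.4480

By the reflection principle for standard BM, P(τ_b ≤ t) = 2 · P(B_t ≥ b). Since B_t ~ N(0, t), P(B_t ≥ 3.2) = 1 − Φ(3.2/√t) = 1 − Φ(3.2/√17.79) = 1 − Φ(0.7587) ≈ 0.22402. Doubling: P(τ_{3.2} ≤ 17.79) ≈ 2 · 0.22402 = 0.44804 ≈ 0.4480.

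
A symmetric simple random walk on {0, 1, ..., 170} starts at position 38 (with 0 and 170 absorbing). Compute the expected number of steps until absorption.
E[τ | X_0 = 38] = 5016

Let v_k = E[τ | X_0 = k]. Boundary: v_0 = v_170 = 0. Recurrence: v_k = 1 + (v_{k-1} + v_{k+1})/2 for 1 ≤ k ≤ 169. The particular solution to v_k − (v_{k-1} + v_{k+1})/2 = 1 is v_k = −k^2. Adding homogeneous solution A + B k and matching boundaries gives v_k = k (170 − k). Substituting k = 38: v_38 = 38 · 132 = 5016.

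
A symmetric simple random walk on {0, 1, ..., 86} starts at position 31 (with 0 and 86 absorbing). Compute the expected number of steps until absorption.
E[τ | X_0 = 31] = 1705

Let v_k = E[τ | X_0 = k]. Boundary: v_0 = v_86 = 0. Recurrence: v_k = 1 + (v_{k-1} + v_{k+1})/2 for 1 ≤ k ≤ 85. The particular solution to v_k − (v_{k-1} + v_{k+1})/2 = 1 is v_k = −k^2. Adding homogeneous solution A + B k and matching boundaries gives v_k = k (86 − k). Substituting k = 31: v_31 = 31 · 55 = 1705.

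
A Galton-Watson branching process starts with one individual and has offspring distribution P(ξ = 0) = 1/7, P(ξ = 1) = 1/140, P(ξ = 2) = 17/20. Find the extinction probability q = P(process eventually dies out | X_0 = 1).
q = 20/119

The pgf is f(s) = 1/7 + 1/140·s + 17/20·s². The extinction probability q is the smallest fixed point of f in [0, 1]. Setting s = f(s):
  17/20·s² + (1/140 − 1)·s + 1/7 = 0
  17/20·s² − (1/7 + 17/20)·s + 1/7 = 0
which factors as (s − 1)·(17/20·s − 1/7) = 0, giving roots s = 1 and s = (1/7)/(17/20) = 20/119.
Mean offspring μ = 1/140 + 2·17/20 = 239/140 > 1 (supercritical), so q < 1. The extinction probability is the smaller root: q = (1/7)/(17/20) = 20/119.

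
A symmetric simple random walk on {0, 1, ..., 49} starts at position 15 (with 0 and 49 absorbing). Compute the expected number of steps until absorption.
E[τ | X_0 = 15] = 510

Let v_k = E[τ | X_0 = k]. Boundary: v_0 = v_49 = 0. Recurrence: v_k = 1 + (v_{k-1} + v_{k+1})/2 for 1 ≤ k ≤ 48. The particular solution to v_k − (v_{k-1} + v_{k+1})/2 = 1 is v_k = −k^2. Adding homogeneous solution A + B k and matching boundaries gives v_k = k (49 − k). Substituting k = 15: v_15 = 15 · 34 = 510.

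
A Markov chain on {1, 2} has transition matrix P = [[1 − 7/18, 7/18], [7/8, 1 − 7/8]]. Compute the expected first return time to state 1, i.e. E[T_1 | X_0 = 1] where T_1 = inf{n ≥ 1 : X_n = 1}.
E[T_1 | X_0 = 1] = 1/π_1 = 13/9

For an irreducible recurrent Markov chain with stationary distribution π, E[T_i | X_0 = i] = 1/π_i (Kac's formula). Here π_1 = (7/8)/(7/18 + 7/8) = (7/8)/(91/72) = 9/13, so E[T_1 | X_0 = 1] = 1/π_1 = (7/18 + 7/8)/(7/8) = (91/72)/(7/8) = 13/9.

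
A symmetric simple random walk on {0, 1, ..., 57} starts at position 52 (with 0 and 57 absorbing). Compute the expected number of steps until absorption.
E[τ | X_0 = 52] = 260

Let v_k = E[τ | X_0 = k]. Boundary: v_0 = v_57 = 0. Recurrence: v_k = 1 + (v_{k-1} + v_{k+1})/2 for 1 ≤ k ≤ 56. The particular solution to v_k − (v_{k-1} + v_{k+1})/2 = 1 is v_k = −k^2. Adding homogeneous solution A + B k and matching boundaries gives v_k = k (57 − k). Substituting k = 52: v_52 = 52 · 5 = 260.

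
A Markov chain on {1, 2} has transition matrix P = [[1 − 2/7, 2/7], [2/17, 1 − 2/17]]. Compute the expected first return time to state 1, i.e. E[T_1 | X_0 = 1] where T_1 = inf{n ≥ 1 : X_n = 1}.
E[T_1 | X_0 = 1] = 1/π_1 = 24/7

For an irreducible recurrent Markov chain with stationary distribution π, E[T_i | X_0 = i] = 1/π_i (Kac's formula). Here π_1 = (2/17)/(2/7 + 2/17) = (2/17)/(48/119) = 7/24, so E[T_1 | X_0 = 1] = 1/π_1 = (2/7 + 2/17)/(2/17) = (48/119)/(2/17) = 24/7.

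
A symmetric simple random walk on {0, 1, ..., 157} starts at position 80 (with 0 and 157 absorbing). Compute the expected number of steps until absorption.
E[τ | X_0 = 80] = 6160

Let v_k = E[τ | X_0 = k]. Boundary: v_0 = v_157 = 0. Recurrence: v_k = 1 + (v_{k-1} + v_{k+1})/2 for 1 ≤ k ≤ 156. The particular solution to v_k − (v_{k-1} + v_{k+1})/2 = 1 is v_k = −k^2. Adding homogeneous solution A + B k and matching boundaries gives v_k = k (157 − k). Substituting k = 80: v_80 = 80 · 77 = 6160.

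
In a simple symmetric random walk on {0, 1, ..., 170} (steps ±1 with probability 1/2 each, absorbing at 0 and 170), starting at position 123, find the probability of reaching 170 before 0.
P(hit 170 before 0) = 123/170

Let u_k = P(hit 170 before 0 | start at k). Then u_0 = 0, u_170 = 1, and u_k = u_{k-1}/2 + u_{k+1}/2 for 1 ≤ k ≤ 169. This harmonic recurrence is solved by u_k = k/170, giving u_123 = 123/170.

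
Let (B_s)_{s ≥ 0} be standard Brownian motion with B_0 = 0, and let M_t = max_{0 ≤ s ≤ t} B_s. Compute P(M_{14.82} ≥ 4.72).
P(M_{14.82} ≥ 4.72) = 2·P(B_{14.82} ≥ 4.72) = 2(1 − Φ(4.72/√14.82)) ≈ 0.2202

By the reflection principle for Brownian motion, P(M_t ≥ a) = 2 · P(B_t ≥ a) for a ≥ 0. Since B_t ~ N(0, t), P(B_t ≥ 4.72) = 1 − Φ(4.72/√t) = 1 − Φ(4.72/√14.82) = 1 − Φ(1.2261). So
  P(M_{14.82} ≥ 4.72) = 2(1 − Φ(1.2261)) ≈ 0.2202.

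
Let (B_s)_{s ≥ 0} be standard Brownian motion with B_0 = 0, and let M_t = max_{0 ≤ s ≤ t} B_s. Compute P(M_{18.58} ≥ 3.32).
P(M_{18.58} ≥ 3.32) = 2·P(B_{18.58} ≥ 3.32) = 2(1 − Φ(3.32/√18.58)) ≈ 0.4412

By the reflection principle for Brownian motion, P(M_t ≥ a) = 2 · P(B_t ≥ a) for a ≥ 0. Since B_t ~ N(0, t), P(B_t ≥ 3.32) = 1 − Φ(3.32/√t) = 1 − Φ(3.32/√18.58) = 1 − Φ(0.7702). So
  P(M_{18.58} ≥ 3.32) = 2(1 − Φ(0.7702)) ≈ 0.4412.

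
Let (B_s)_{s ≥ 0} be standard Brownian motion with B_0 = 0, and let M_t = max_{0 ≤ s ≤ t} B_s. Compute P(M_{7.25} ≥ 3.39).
P(M_{7.25} ≥ 3.39) = 2·P(B_{7.25} ≥ 3.39) = 2(1 − Φ(3.39/√7.25)) ≈ 0.2080

By the reflection principle for Brownian motion, P(M_t ≥ a) = 2 · P(B_t ≥ a) for a ≥ 0. Since B_t ~ N(0, t), P(B_t ≥ 3.39) = 1 − Φ(3.39/√t) = 1 − Φ(3.39/√7.25) = 1 − Φ(1.2590). So
  P(M_{7.25} ≥ 3.39) = 2(1 − Φ(1.2590)) ≈ 0.2080.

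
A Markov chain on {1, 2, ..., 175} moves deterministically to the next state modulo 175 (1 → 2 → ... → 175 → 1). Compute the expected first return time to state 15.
E[T_15 | X_0 = 15] = 175

The chain cycles deterministically, so starting at state 15 it returns in exactly 175 steps. Equivalently, the stationary distribution is uniform π_j = 1/175 for every state j, so by Kac's formula E[T_15] = 1/π_15 = 175.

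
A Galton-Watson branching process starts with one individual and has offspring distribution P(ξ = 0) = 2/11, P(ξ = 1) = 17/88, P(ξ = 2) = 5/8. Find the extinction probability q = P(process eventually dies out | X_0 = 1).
q = 16/55

The pgf is f(s) = 2/11 + 17/88·s + 5/8·s². The extinction probability q is the smallest fixed point of f in [0, 1]. Setting s = f(s):
  5/8·s² + (17/88 − 1)·s + 2/11 = 0
  5/8·s² − (2/11 + 5/8)·s + 2/11 = 0
which factors as (s − 1)·(5/8·s − 2/11) = 0, giving roots s = 1 and s = (2/11)/(5/8) = 16/55.
Mean offspring μ = 17/88 + 2·5/8 = 127/88 > 1 (supercritical), so q < 1. The extinction probability is the smaller root: q = (2/11)/(5/8) = 16/55.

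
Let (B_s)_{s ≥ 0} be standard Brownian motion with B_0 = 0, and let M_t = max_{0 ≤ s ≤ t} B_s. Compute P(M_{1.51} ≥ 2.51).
P(M_{1.51} ≥ 2.51) = 2·P(B_{1.51} ≥ 2.51) = 2(1 − Φ(2.51/√1.51)) ≈ 0.0411

By the reflection principle for Brownian motion, P(M_t ≥ a) = 2 · P(B_t ≥ a) for a ≥ 0. Since B_t ~ N(0, t), P(B_t ≥ 2.51) = 1 − Φ(2.51/√t) = 1 − Φ(2.51/√1.51) = 1 − Φ(2.0426). So
  P(M_{1.51} ≥ 2.51) = 2(1 − Φ(2.0426)) ≈ 0.0411.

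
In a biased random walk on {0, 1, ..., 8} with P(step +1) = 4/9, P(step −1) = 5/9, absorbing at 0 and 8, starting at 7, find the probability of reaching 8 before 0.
P(hit 8 before 0) = (1 − (5/4)^7) / (1 − (5/4)^8) = 246964/325089

Let u_k denote P(reach 8 before 0 | start at k). Boundary: u_0 = 0, u_8 = 1. Recurrence: u_k = 4/9·u_{k+1} + 5/9·u_{k-1} for 1 ≤ k ≤ 7. Try u_k = A + B·r^k with r = q/p = (5/9)/(4/9) = 5/4. Substitution satisfies the recurrence; boundary conditions give:
  u_k = (1 − r^k) / (1 − r^N) = (1 − (5/4)^7) / (1 − (5/4)^8) = 246964/325089.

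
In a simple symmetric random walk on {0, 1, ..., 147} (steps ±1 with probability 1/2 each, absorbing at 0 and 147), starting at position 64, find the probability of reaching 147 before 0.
P(hit 147 before 0) = 64/147

Let u_k = P(hit 147 before 0 | start at k). Then u_0 = 0, u_147 = 1, and u_k = u_{k-1}/2 + u_{k+1}/2 for 1 ≤ k ≤ 146. This harmonic recurrence is solved by u_k = k/147, giving u_64 = 64/147.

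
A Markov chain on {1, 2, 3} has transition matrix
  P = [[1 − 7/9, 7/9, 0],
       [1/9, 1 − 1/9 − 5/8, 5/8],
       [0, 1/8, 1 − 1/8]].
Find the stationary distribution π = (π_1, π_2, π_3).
π = (1/43, 7/43, 35/43)

This is a birth-death chain on three states, which satisfies detailed balance: π_1 · P_{12} = π_2 · P_{21} and π_2 · P_{23} = π_3 · P_{32}.
From π_1 · 7/9 = π_2 · 1/9: π_2/π_1 = (7/9)/(1/9) = 7.
From π_2 · 5/8 = π_3 · 1/8: π_3/π_2 = (5/8)/(1/8) = 5.
Take π_1 proportional to 1; then unnormalized π = (1, 7, 35). Normalize by dividing by the sum 43:
  π = (1/43, 7/43, 35/43).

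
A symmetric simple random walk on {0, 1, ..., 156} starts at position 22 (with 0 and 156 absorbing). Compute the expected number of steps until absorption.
E[τ | X_0 = 22] = 2948

Let v_k = E[τ | X_0 = k]. Boundary: v_0 = v_156 = 0. Recurrence: v_k = 1 + (v_{k-1} + v_{k+1})/2 for 1 ≤ k ≤ 155. The particular solution to v_k − (v_{k-1} + v_{k+1})/2 = 1 is v_k = −k^2. Adding homogeneous solution A + B k and matching boundaries gives v_k = k (156 − k). Substituting k = 22: v_22 = 22 · 134 = 2948.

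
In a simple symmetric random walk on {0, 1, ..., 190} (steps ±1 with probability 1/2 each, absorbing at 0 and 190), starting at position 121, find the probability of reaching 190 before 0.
P(hit 190 before 0) = 121/190

Let u_k = P(hit 190 before 0 | start at k). Then u_0 = 0, u_190 = 1, and u_k = u_{k-1}/2 + u_{k+1}/2 for 1 ≤ k ≤ 189. This harmonic recurrence is solved by u_k = k/190, giving u_121 = 121/190.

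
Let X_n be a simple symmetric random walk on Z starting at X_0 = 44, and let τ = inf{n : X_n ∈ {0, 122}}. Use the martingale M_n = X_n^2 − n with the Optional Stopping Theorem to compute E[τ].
E[τ] = 3432

M_n = X_n^2 − n is a martingale (since E[X_{n+1}^2 | F_n] = X_n^2 + 1). By OST (τ has finite mean in a bounded region), E[M_τ] = E[M_0] = X_0^2 − 0 = 44^2 = 1936. Also E[M_τ] = E[X_τ^2] − E[τ]. The walk exits at 0 or 122, with P(hit 122 first) = 44/122, so E[X_τ^2] = 122^2 · 44/122 + 0 = 5368. Thus E[τ] = E[X_τ^2] − E[M_τ] = 5368 − 1936 = 3432 = 44(122 − 44) = 3432.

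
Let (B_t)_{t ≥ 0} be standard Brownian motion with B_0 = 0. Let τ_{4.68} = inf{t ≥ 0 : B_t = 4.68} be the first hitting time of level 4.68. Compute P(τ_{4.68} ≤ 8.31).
P(τ_{4.68} ≤ 8.31) = 2(1 − Φ(4.68/√8.31)) = 2(1 − Φ(1.6235)) ≈ 0.1045

By the reflection principle for standard BM, P(τ_b ≤ t) = 2 · P(B_t ≥ b). Since B_t ~ N(0, t), P(B_t ≥ 4.68) = 1 − Φ(4.68/√t) = 1 − Φ(4.68/√8.31) = 1 − Φ(1.6235) ≈ 0.05224. Doubling: P(τ_{4.68} ≤ 8.31) ≈ 2 · 0.05224 = 0.10448 ≈ 0.1045.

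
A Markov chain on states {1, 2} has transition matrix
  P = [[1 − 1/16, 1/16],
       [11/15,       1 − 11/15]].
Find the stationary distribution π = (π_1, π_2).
π_1 = 176/191, π_2 = 15/191

Solve πP = π with π_1 + π_2 = 1. From πP = π: π_1 · (1 − 1/16) + π_2 · 11/15 = π_1 ⇒ π_2 · 11/15 = π_1 · 1/16 ⇒ π_2/π_1 = (1/16)/(11/15) = 15/176. Together with π_1 + π_2 = 1:
  π_1 = (11/15)/(1/16 + 11/15) = (11/15)/(191/240) = 176/191,
  π_2 = (1/16)/(1/16 + 11/15) = (1/16)/(191/240) = 15/191.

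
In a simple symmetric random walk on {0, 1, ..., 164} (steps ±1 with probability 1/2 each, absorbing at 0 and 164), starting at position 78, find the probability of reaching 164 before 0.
P(hit 164 before 0) = 78/164 = 39/82

Let u_k = P(hit 164 before 0 | start at k). Then u_0 = 0, u_164 = 1, and u_k = u_{k-1}/2 + u_{k+1}/2 for 1 ≤ k ≤ 163. This harmonic recurrence is solved by u_k = k/164, giving u_78 = 78/164 = 39/82.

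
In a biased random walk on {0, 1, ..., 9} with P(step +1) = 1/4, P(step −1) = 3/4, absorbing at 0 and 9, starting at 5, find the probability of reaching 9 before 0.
P(hit 9 before 0) = (1 − (3)^5) / (1 − (3)^9) = 121/9841

Let u_k denote P(reach 9 before 0 | start at k). Boundary: u_0 = 0, u_9 = 1. Recurrence: u_k = 1/4·u_{k+1} + 3/4·u_{k-1} for 1 ≤ k ≤ 8. Try u_k = A + B·r^k with r = q/p = (3/4)/(1/4) = 3. Substitution satisfies the recurrence; boundary conditions give:
  u_k = (1 − r^k) / (1 − r^N) = (1 − (3)^5) / (1 − (3)^9) = 121/9841.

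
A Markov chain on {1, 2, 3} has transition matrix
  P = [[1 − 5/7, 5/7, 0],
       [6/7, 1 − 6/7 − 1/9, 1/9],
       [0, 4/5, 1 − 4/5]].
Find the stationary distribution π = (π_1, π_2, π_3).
π = (216/421, 180/421, 25/421)

This is a birth-death chain on three states, which satisfies detailed balance: π_1 · P_{12} = π_2 · P_{21} and π_2 · P_{23} = π_3 · P_{32}.
From π_1 · 5/7 = π_2 · 6/7: π_2/π_1 = (5/7)/(6/7) = 5/6.
From π_2 · 1/9 = π_3 · 4/5: π_3/π_2 = (1/9)/(4/5) = 5/36.
Take π_1 proportional to 1; then unnormalized π = (1, 5/6, 25/216). Normalize by dividing by the sum 421/216:
  π = (216/421, 180/421, 25/421).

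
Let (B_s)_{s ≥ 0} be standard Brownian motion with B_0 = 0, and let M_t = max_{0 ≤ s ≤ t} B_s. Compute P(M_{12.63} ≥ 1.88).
P(M_{12.63} ≥ 1.88) = 2·P(B_{12.63} ≥ 1.88) = 2(1 − Φ(1.88/√12.63)) ≈ 0.5968

By the reflection principle for Brownian motion, P(M_t ≥ a) = 2 · P(B_t ≥ a) for a ≥ 0. Since B_t ~ N(0, t), P(B_t ≥ 1.88) = 1 − Φ(1.88/√t) = 1 − Φ(1.88/√12.63) = 1 − Φ(0.5290). So
  P(M_{12.63} ≥ 1.88) = 2(1 − Φ(0.5290)) ≈ 0.5968.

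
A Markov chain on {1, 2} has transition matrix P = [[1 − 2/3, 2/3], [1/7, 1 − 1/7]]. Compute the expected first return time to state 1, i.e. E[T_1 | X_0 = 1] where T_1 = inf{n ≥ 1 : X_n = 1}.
E[T_1 | X_0 = 1] = 1/π_1 = 17/3

For an irreducible recurrent Markov chain with stationary distribution π, E[T_i | X_0 = i] = 1/π_i (Kac's formula). Here π_1 = (1/7)/(2/3 + 1/7) = (1/7)/(17/21) = 3/17, so E[T_1 | X_0 = 1] = 1/π_1 = (2/3 + 1/7)/(1/7) = (17/21)/(1/7) = 17/3.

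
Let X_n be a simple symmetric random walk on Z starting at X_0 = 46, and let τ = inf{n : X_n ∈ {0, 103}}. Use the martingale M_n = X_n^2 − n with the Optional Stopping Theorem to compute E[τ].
E[τ] = 2622

M_n = X_n^2 − n is a martingale (since E[X_{n+1}^2 | F_n] = X_n^2 + 1). By OST (τ has finite mean in a bounded region), E[M_τ] = E[M_0] = X_0^2 − 0 = 46^2 = 2116. Also E[M_τ] = E[X_τ^2] − E[τ]. The walk exits at 0 or 103, with P(hit 103 first) = 46/103, so E[X_τ^2] = 103^2 · 46/103 + 0 = 4738. Thus E[τ] = E[X_τ^2] − E[M_τ] = 4738 − 2116 = 2622 = 46(103 − 46) = 2622.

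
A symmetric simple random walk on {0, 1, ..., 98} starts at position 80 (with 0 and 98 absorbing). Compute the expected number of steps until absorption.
E[τ | X_0 = 80] = 1440

Let v_k = E[τ | X_0 = k]. Boundary: v_0 = v_98 = 0. Recurrence: v_k = 1 + (v_{k-1} + v_{k+1})/2 for 1 ≤ k ≤ 97. The particular solution to v_k − (v_{k-1} + v_{k+1})/2 = 1 is v_k = −k^2. Adding homogeneous solution A + B k and matching boundaries gives v_k = k (98 − k). Substituting k = 80: v_80 = 80 · 18 = 1440.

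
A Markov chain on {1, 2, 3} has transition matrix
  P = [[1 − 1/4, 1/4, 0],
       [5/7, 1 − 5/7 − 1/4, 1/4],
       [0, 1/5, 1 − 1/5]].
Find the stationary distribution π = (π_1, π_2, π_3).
π = (80/143, 28/143, 35/143)

This is a birth-death chain on three states, which satisfies detailed balance: π_1 · P_{12} = π_2 · P_{21} and π_2 · P_{23} = π_3 · P_{32}.
From π_1 · 1/4 = π_2 · 5/7: π_2/π_1 = (1/4)/(5/7) = 7/20.
From π_2 · 1/4 = π_3 · 1/5: π_3/π_2 = (1/4)/(1/5) = 5/4.
Take π_1 proportional to 1; then unnormalized π = (1, 7/20, 7/16). Normalize by dividing by the sum 143/80:
  π = (80/143, 28/143, 35/143).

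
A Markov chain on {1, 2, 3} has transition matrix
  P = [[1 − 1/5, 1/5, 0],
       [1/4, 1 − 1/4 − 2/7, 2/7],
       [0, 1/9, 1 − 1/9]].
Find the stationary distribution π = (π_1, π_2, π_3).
π = (7/27, 28/135, 8/15)

This is a birth-death chain on three states, which satisfies detailed balance: π_1 · P_{12} = π_2 · P_{21} and π_2 · P_{23} = π_3 · P_{32}.
From π_1 · 1/5 = π_2 · 1/4: π_2/π_1 = (1/5)/(1/4) = 4/5.
From π_2 · 2/7 = π_3 · 1/9: π_3/π_2 = (2/7)/(1/9) = 18/7.
Take π_1 proportional to 1; then unnormalized π = (1, 4/5, 72/35). Normalize by dividing by the sum 27/7:
  π = (7/27, 28/135, 8/15).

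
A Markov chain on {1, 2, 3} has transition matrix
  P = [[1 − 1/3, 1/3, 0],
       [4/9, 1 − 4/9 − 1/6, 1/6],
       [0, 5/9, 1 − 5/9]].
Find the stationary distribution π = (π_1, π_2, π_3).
π = (40/79, 30/79, 9/79)

This is a birth-death chain on three states, which satisfies detailed balance: π_1 · P_{12} = π_2 · P_{21} and π_2 · P_{23} = π_3 · P_{32}.
From π_1 · 1/3 = π_2 · 4/9: π_2/π_1 = (1/3)/(4/9) = 3/4.
From π_2 · 1/6 = π_3 · 5/9: π_3/π_2 = (1/6)/(5/9) = 3/10.
Take π_1 proportional to 1; then unnormalized π = (1, 3/4, 9/40). Normalize by dividing by the sum 79/40:
  π = (40/79, 30/79, 9/79).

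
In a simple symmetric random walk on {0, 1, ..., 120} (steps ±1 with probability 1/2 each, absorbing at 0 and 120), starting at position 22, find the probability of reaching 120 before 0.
P(hit 120 before 0) = 22/120 = 11/60

Let u_k = P(hit 120 before 0 | start at k). Then u_0 = 0, u_120 = 1, and u_k = u_{k-1}/2 + u_{k+1}/2 for 1 ≤ k ≤ 119. This harmonic recurrence is solved by u_k = k/120, giving u_22 = 22/120 = 11/60.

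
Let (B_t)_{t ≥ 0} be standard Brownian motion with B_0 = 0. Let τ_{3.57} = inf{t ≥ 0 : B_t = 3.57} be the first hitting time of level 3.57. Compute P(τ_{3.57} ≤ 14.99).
P(τ_{3.57} ≤ 14.99) = 2(1 − Φ(3.57/√14.99)) = 2(1 − Φ(0.9221)) ≈ 0.3565

By the reflection principle for standard BM, P(τ_b ≤ t) = 2 · P(B_t ≥ b). Since B_t ~ N(0, t), P(B_t ≥ 3.57) = 1 − Φ(3.57/√t) = 1 − Φ(3.57/√14.99) = 1 − Φ(0.9221) ≈ 0.17824. Doubling: P(τ_{3.57} ≤ 14.99) ≈ 2 · 0.17824 = 0.35648 ≈ 0.3565.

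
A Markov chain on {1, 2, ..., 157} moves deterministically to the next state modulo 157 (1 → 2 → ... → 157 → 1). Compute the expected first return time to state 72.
E[T_72 | X_0 = 72] = 157

The chain cycles deterministically, so starting at state 72 it returns in exactly 157 steps. Equivalently, the stationary distribution is uniform π_j = 1/157 for every state j, so by Kac's formula E[T_72] = 1/π_72 = 157.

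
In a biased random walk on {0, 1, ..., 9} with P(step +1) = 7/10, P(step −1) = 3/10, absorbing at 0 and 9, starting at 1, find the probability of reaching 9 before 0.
P(hit 9 before 0) = (1 − (3/7)^1) / (1 − (3/7)^9) = 5764801/10083481

Let u_k denote P(reach 9 before 0 | start at k). Boundary: u_0 = 0, u_9 = 1. Recurrence: u_k = 7/10·u_{k+1} + 3/10·u_{k-1} for 1 ≤ k ≤ 8. Try u_k = A + B·r^k with r = q/p = (3/10)/(7/10) = 3/7. Substitution satisfies the recurrence; boundary conditions give:
  u_k = (1 − r^k) / (1 − r^N) = (1 − (3/7)^1) / (1 − (3/7)^9) = 5764801/10083481.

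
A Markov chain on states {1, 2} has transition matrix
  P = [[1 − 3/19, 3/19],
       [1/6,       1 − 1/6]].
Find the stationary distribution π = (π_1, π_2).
π_1 = 19/37, π_2 = 18/37

Solve πP = π with π_1 + π_2 = 1. From πP = π: π_1 · (1 − 3/19) + π_2 · 1/6 = π_1 ⇒ π_2 · 1/6 = π_1 · 3/19 ⇒ π_2/π_1 = (3/19)/(1/6) = 18/19. Together with π_1 + π_2 = 1:
  π_1 = (1/6)/(3/19 + 1/6) = (1/6)/(37/114) = 19/37,
  π_2 = (3/19)/(3/19 + 1/6) = (3/19)/(37/114) = 18/37.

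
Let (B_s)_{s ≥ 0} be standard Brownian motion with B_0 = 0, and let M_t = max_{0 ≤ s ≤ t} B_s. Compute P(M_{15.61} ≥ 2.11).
P(M_{15.61} ≥ 2.11) = 2·P(B_{15.61} ≥ 2.11) = 2(1 − Φ(2.11/√15.61)) ≈ 0.5933

By the reflection principle for Brownian motion, P(M_t ≥ a) = 2 · P(B_t ≥ a) for a ≥ 0. Since B_t ~ N(0, t), P(B_t ≥ 2.11) = 1 − Φ(2.11/√t) = 1 − Φ(2.11/√15.61) = 1 − Φ(0.5340). So
  P(M_{15.61} ≥ 2.11) = 2(1 − Φ(0.5340)) ≈ 0.5933.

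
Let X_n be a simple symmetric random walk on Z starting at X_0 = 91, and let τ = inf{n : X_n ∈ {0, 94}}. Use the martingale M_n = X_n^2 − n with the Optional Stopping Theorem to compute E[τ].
E[τ] = 273

M_n = X_n^2 − n is a martingale (since E[X_{n+1}^2 | F_n] = X_n^2 + 1). By OST (τ has finite mean in a bounded region), E[M_τ] = E[M_0] = X_0^2 − 0 = 91^2 = 8281. Also E[M_τ] = E[X_τ^2] − E[τ]. The walk exits at 0 or 94, with P(hit 94 first) = 91/94, so E[X_τ^2] = 94^2 · 91/94 + 0 = 8554. Thus E[τ] = E[X_τ^2] − E[M_τ] = 8554 − 8281 = 273 = 91(94 − 91) = 273.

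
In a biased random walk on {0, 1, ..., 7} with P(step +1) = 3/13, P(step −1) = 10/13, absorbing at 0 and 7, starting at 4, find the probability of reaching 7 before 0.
P(hit 7 before 0) = (1 − (10/3)^4) / (1 − (10/3)^7) = 38259/1428259

Let u_k denote P(reach 7 before 0 | start at k). Boundary: u_0 = 0, u_7 = 1. Recurrence: u_k = 3/13·u_{k+1} + 10/13·u_{k-1} for 1 ≤ k ≤ 6. Try u_k = A + B·r^k with r = q/p = (10/13)/(3/13) = 10/3. Substitution satisfies the recurrence; boundary conditions give:
  u_k = (1 − r^k) / (1 − r^N) = (1 − (10/3)^4) / (1 − (10/3)^7) = 38259/1428259.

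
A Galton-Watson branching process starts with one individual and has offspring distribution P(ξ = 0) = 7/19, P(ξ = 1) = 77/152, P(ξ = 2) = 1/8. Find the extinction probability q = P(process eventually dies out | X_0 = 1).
q = 1

Mean offspring μ = 0·7/19 + 1·77/152 + 2·1/8 = 115/152 ≤ 1. For μ ≤ 1 with offspring not concentrated at 1, the Galton-Watson process goes extinct almost surely, so q = 1.
(Algebraic check: The pgf is f(s) = 7/19 + 77/152·s + 1/8·s². The extinction probability q is the smallest fixed point of f in [0, 1]. Setting s = f(s):
  1/8·s² + (77/152 − 1)·s + 7/19 = 0
  1/8·s² − (7/19 + 1/8)·s + 7/19 = 0
which factors as (s − 1)·(1/8·s − 7/19) = 0, giving roots s = 1 and s = (7/19)/(1/8) = 56/19. Since 56/19 ≥ 1, the smallest root in [0, 1] is s = 1.)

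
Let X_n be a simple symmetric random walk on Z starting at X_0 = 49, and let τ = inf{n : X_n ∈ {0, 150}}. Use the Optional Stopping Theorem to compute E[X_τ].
E[X_τ] = 49

X_n is a martingale and τ is a bounded-mean stopping time (indeed τ is finite a.s. with bounded expectation since the walk is in a bounded region). By the OST, E[X_τ] = E[X_0] = 49. Equivalently: E[X_τ] = 150 · P(hit 150 first) + 0 · P(hit 0 first) = 150 · (49/150) = 49.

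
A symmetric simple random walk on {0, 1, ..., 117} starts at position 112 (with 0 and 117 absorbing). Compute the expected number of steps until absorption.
E[τ | X_0 = 112] = 560

Let v_k = E[τ | X_0 = k]. Boundary: v_0 = v_117 = 0. Recurrence: v_k = 1 + (v_{k-1} + v_{k+1})/2 for 1 ≤ k ≤ 116. The particular solution to v_k − (v_{k-1} + v_{k+1})/2 = 1 is v_k = −k^2. Adding homogeneous solution A + B k and matching boundaries gives v_k = k (117 − k). Substituting k = 112: v_112 = 112 · 5 = 560.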